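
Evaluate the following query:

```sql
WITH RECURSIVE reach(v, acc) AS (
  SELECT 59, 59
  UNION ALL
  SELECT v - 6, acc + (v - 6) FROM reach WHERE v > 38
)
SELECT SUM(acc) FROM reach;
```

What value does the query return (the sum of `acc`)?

Base: v=59, acc=59.
Iteration 1: 59 > 38 holds -> v = 59 - 6 = 53, acc = 59 + 53 = 112.
Iteration 2: 53 > 38 holds -> v = 53 - 6 = 47, acc = 112 + 47 = 159.
Iteration 3: 47 > 38 holds -> v = 47 - 6 = 41, acc = 159 + 41 = 200.
Iteration 4: 41 > 38 holds -> v = 41 - 6 = 35, acc = 200 + 35 = 235.
Iteration 5: 35 > 38 fails; recursion stops.
SUM(acc) = 59 + 112 + 159 + 200 + 235 = 765.

765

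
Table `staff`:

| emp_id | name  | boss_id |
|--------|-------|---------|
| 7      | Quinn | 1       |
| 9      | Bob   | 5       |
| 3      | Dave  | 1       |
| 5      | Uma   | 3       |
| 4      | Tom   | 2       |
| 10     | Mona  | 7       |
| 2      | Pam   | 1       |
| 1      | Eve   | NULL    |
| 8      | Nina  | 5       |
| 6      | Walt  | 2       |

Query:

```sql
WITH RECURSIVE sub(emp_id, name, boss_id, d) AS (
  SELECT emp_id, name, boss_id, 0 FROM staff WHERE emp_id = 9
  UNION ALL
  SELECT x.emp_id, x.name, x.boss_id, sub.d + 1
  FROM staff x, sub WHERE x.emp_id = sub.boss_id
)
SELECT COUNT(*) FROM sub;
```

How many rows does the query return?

4

Base: emp_id=9 (Bob), boss_id=5, d 0.
Iteration 1: join on emp_id=5 -> Uma (id 5, boss_id=3, d 1).
Iteration 2: join on emp_id=3 -> Dave (id 3, boss_id=1, d 2).
Iteration 3: join on emp_id=1 -> Eve (id 1, boss_id=NULL, d 3).
Iteration 4: boss_id is NULL; no match; recursion stops.
Total rows emitted: 4.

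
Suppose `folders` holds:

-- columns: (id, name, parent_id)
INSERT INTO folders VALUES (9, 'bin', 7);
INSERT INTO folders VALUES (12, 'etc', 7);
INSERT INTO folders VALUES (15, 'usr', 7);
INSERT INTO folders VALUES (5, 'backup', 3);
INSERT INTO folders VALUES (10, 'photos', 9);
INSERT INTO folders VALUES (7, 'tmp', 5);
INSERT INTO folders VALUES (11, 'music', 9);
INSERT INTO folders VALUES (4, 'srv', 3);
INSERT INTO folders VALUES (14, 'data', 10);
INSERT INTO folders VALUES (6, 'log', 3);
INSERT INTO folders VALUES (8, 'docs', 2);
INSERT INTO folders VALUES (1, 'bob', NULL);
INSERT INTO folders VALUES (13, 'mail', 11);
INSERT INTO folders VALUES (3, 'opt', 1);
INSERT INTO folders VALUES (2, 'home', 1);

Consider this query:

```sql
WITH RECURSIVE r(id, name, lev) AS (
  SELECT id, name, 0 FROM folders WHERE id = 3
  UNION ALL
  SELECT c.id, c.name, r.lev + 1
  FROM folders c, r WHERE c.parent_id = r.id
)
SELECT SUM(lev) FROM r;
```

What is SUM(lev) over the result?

Base: id=3 (opt) at lev 0.
Iteration 1: rows with parent_id in {3} -> srv (id 4, lev 1), backup (id 5, lev 1), log (id 6, lev 1).
Iteration 2: rows with parent_id in {4,5,6} -> tmp (id 7, lev 2).
Iteration 3: rows with parent_id in {7} -> bin (id 9, lev 3), etc (id 12, lev 3), usr (id 15, lev 3).
Iteration 4: rows with parent_id in {9,12,15} -> photos (id 10, lev 4), music (id 11, lev 4).
Iteration 5: rows with parent_id in {10,11} -> mail (id 13, lev 5), data (id 14, lev 5).
Iteration 6: no rows with parent_id in {13,14}; recursion stops.
SUM(lev) = 0 + 1 + 1 + 1 + 2 + 3 + 3 + 3 + 4 + 4 + 5 + 5 = 32.

32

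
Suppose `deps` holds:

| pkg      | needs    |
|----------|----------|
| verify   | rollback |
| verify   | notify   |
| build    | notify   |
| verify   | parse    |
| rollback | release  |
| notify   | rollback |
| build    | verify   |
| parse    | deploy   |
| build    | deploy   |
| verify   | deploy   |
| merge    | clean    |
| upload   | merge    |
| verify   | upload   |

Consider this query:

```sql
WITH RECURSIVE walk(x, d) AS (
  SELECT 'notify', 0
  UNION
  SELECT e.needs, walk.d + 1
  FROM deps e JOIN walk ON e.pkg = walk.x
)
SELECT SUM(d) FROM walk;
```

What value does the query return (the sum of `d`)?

3

Base: (notify, d=0).
Iteration 1: edges from {notify} -> (rollback, d=1).
Iteration 2: edges from {rollback} -> (release, d=2).
Iteration 3: no outgoing edges from {release}; recursion stops.
SUM(d) = 0 + 1 + 2 = 3.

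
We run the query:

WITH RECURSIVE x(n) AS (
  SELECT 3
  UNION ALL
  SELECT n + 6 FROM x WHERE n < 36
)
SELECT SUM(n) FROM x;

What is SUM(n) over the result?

Base: n=3.
Iteration 1: 3 < 36 holds -> n = 3 + 6 = 9.
Iteration 2: 9 < 36 holds -> n = 9 + 6 = 15.
Iteration 3: 15 < 36 holds -> n = 15 + 6 = 21.
Iteration 4: 21 < 36 holds -> n = 21 + 6 = 27.
Iteration 5: 27 < 36 holds -> n = 27 + 6 = 33.
Iteration 6: 33 < 36 holds -> n = 33 + 6 = 39.
Iteration 7: 39 < 36 fails; recursion stops.
SUM(n) = 3 + 9 + 15 + 21 + 27 + 33 + 39 = 147.

147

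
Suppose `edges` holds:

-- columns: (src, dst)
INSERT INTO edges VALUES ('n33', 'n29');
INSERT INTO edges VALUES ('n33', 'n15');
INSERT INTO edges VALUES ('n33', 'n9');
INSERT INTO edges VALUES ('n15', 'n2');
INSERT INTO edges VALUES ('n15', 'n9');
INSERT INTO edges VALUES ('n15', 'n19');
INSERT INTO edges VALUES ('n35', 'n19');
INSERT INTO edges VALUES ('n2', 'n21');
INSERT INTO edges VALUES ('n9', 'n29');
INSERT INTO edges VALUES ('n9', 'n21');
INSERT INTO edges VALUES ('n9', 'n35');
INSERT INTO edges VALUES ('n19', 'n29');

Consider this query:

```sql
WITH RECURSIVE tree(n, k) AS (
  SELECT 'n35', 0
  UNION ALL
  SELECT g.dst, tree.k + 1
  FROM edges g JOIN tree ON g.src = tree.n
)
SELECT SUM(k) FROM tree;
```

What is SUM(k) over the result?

3

Base: (n35, k=0).
Iteration 1: edges from {n35} -> (n19, k=1).
Iteration 2: edges from {n19} -> (n29, k=2).
Iteration 3: no outgoing edges from {n29}; recursion stops.
SUM(k) = 0 + 1 + 2 = 3.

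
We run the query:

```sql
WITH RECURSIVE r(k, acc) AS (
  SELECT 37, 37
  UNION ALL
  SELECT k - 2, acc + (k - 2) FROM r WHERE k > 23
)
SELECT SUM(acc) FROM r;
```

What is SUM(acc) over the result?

1164

Base: k=37, acc=37.
Iteration 1: 37 > 23 holds -> k = 37 - 2 = 35, acc = 37 + 35 = 72.
Iteration 2: 35 > 23 holds -> k = 35 - 2 = 33, acc = 72 + 33 = 105.
Iteration 3: 33 > 23 holds -> k = 33 - 2 = 31, acc = 105 + 31 = 136.
Iteration 4: 31 > 23 holds -> k = 31 - 2 = 29, acc = 136 + 29 = 165.
Iteration 5: 29 > 23 holds -> k = 29 - 2 = 27, acc = 165 + 27 = 192.
Iteration 6: 27 > 23 holds -> k = 27 - 2 = 25, acc = 192 + 25 = 217.
Iteration 7: 25 > 23 holds -> k = 25 - 2 = 23, acc = 217 + 23 = 240.
Iteration 8: 23 > 23 fails; recursion stops.
SUM(acc) = 37 + 72 + 105 + 136 + 165 + 192 + 217 + 240 = 1164.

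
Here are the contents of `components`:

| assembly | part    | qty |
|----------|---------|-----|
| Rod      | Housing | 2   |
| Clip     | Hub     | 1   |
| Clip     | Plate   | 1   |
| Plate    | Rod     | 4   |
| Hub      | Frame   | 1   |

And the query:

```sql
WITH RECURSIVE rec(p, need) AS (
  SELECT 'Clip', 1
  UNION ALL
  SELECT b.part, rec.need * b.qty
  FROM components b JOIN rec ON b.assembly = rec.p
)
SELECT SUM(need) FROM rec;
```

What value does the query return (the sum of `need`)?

Base: (Clip, need=1).
Iteration 1: components of {Clip} -> Hub = 1*1 = 1, Plate = 1*1 = 1.
Iteration 2: components of {Hub,Plate} -> Frame = 1*1 = 1, Rod = 1*4 = 4.
Iteration 3: components of {Frame,Rod} -> Housing = 4*2 = 8.
Iteration 4: no further components; recursion stops.
SUM(need) = 1 + 1 + 1 + 4 + 1 + 8 = 16.

16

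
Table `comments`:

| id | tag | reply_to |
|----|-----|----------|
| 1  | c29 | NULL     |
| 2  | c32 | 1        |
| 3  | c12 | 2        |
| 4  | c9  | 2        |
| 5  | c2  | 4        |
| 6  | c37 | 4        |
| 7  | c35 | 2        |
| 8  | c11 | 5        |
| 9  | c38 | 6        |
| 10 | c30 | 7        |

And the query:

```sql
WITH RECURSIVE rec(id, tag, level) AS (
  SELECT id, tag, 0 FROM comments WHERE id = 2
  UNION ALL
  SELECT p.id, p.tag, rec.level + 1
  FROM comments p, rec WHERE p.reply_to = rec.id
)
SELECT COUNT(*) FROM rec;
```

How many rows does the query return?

Base: id=2 (c32) at level 0.
Iteration 1: rows with reply_to in {2} -> c12 (id 3, level 1), c9 (id 4, level 1), c35 (id 7, level 1).
Iteration 2: rows with reply_to in {3,4,7} -> c2 (id 5, level 2), c37 (id 6, level 2), c30 (id 10, level 2).
Iteration 3: rows with reply_to in {5,6,10} -> c11 (id 8, level 3), c38 (id 9, level 3).
Iteration 4: no rows with reply_to in {8,9}; recursion stops.
Total rows emitted: 9.

9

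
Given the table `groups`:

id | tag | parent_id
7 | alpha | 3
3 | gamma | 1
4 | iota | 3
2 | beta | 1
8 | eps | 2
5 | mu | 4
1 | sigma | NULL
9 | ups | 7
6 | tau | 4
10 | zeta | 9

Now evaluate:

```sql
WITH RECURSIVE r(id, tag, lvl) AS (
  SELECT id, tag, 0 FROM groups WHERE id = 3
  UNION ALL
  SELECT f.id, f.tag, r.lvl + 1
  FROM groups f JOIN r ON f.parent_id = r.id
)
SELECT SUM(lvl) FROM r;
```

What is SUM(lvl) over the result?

11

Base: id=3 (gamma) at lvl 0.
Iteration 1: rows with parent_id in {3} -> iota (id 4, lvl 1), alpha (id 7, lvl 1).
Iteration 2: rows with parent_id in {4,7} -> mu (id 5, lvl 2), tau (id 6, lvl 2), ups (id 9, lvl 2).
Iteration 3: rows with parent_id in {5,6,9} -> zeta (id 10, lvl 3).
Iteration 4: no rows with parent_id in {10}; recursion stops.
SUM(lvl) = 0 + 1 + 1 + 2 + 2 + 2 + 3 = 11.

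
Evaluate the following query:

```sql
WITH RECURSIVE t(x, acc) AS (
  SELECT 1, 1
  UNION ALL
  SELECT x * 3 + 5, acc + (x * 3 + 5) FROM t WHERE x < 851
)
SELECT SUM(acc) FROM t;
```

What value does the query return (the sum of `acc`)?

5656

Base: x=1, acc=1.
Iteration 1: 1 < 851 holds -> x = 1 * 3 + 5 = 8, acc = 1 + 8 = 9.
Iteration 2: 8 < 851 holds -> x = 8 * 3 + 5 = 29, acc = 9 + 29 = 38.
Iteration 3: 29 < 851 holds -> x = 29 * 3 + 5 = 92, acc = 38 + 92 = 130.
Iteration 4: 92 < 851 holds -> x = 92 * 3 + 5 = 281, acc = 130 + 281 = 411.
Iteration 5: 281 < 851 holds -> x = 281 * 3 + 5 = 848, acc = 411 + 848 = 1259.
Iteration 6: 848 < 851 holds -> x = 848 * 3 + 5 = 2549, acc = 1259 + 2549 = 3808.
Iteration 7: 2549 < 851 fails; recursion stops.
SUM(acc) = 1 + 9 + 38 + 130 + 411 + 1259 + 3808 = 5656.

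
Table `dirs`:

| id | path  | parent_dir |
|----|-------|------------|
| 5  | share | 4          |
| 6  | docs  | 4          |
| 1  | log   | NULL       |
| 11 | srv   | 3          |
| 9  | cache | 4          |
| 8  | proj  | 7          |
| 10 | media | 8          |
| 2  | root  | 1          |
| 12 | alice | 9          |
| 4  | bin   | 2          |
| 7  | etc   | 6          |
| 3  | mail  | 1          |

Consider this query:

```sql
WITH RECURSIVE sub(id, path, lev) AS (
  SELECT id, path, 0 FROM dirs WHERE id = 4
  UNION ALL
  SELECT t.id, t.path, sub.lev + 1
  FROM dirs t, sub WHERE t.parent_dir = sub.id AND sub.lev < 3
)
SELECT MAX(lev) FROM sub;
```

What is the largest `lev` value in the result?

Base: id=4 (bin) at lev 0.
Iteration 1: rows with parent_dir in {4} -> share (id 5, lev 1), docs (id 6, lev 1), cache (id 9, lev 1).
Iteration 2: rows with parent_dir in {5,6,9} -> etc (id 7, lev 2), alice (id 12, lev 2).
Iteration 3: rows with parent_dir in {7,12} -> proj (id 8, lev 3).
Iteration 4: lev < 3 fails for all current rows; recursion stops.
lev values: 0, 1, 1, 1, 2, 2, 3; the maximum is 3.

3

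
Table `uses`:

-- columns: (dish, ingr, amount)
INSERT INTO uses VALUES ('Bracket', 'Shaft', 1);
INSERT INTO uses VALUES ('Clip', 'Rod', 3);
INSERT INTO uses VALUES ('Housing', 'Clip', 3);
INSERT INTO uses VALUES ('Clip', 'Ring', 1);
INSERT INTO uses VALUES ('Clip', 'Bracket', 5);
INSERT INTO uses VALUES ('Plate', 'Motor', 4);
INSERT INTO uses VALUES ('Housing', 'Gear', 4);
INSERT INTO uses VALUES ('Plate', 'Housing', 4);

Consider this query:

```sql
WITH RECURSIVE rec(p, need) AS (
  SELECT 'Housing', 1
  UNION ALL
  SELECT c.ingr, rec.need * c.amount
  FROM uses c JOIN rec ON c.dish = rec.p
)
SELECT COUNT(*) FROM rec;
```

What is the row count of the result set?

Base: (Housing, need=1).
Iteration 1: components of {Housing} -> Clip = 1*3 = 3, Gear = 1*4 = 4.
Iteration 2: components of {Clip,Gear} -> Bracket = 3*5 = 15, Ring = 3*1 = 3, Rod = 3*3 = 9.
Iteration 3: components of {Bracket,Ring,Rod} -> Shaft = 15*1 = 15.
Iteration 4: no further components; recursion stops.
Total rows emitted: 7.

7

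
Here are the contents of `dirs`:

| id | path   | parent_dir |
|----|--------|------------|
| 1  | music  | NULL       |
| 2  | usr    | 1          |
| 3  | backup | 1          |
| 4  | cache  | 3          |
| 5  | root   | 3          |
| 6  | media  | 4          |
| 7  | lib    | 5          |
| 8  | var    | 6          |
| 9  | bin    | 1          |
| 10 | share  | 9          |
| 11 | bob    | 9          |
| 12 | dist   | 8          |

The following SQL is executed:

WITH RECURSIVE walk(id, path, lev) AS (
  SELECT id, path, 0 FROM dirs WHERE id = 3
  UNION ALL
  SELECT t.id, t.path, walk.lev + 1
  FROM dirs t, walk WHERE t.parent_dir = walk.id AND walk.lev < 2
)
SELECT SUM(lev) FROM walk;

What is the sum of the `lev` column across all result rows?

6

Base: id=3 (backup) at lev 0.
Iteration 1: rows with parent_dir in {3} -> cache (id 4, lev 1), root (id 5, lev 1).
Iteration 2: rows with parent_dir in {4,5} -> media (id 6, lev 2), lib (id 7, lev 2).
Iteration 3: lev < 2 fails for all current rows; recursion stops.
SUM(lev) = 0 + 1 + 1 + 2 + 2 = 6.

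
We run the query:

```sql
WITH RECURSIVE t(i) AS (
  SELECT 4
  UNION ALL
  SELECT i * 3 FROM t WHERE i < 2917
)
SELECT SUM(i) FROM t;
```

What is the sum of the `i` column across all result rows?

Base: i=4.
Iteration 1: 4 < 2917 holds -> i = 4 * 3 = 12.
Iteration 2: 12 < 2917 holds -> i = 12 * 3 = 36.
Iteration 3: 36 < 2917 holds -> i = 36 * 3 = 108.
Iteration 4: 108 < 2917 holds -> i = 108 * 3 = 324.
Iteration 5: 324 < 2917 holds -> i = 324 * 3 = 972.
Iteration 6: 972 < 2917 holds -> i = 972 * 3 = 2916.
Iteration 7: 2916 < 2917 holds -> i = 2916 * 3 = 8748.
Iteration 8: 8748 < 2917 fails; recursion stops.
SUM(i) = 4 + 12 + 36 + 108 + 324 + 972 + 2916 + 8748 = 13120.

13120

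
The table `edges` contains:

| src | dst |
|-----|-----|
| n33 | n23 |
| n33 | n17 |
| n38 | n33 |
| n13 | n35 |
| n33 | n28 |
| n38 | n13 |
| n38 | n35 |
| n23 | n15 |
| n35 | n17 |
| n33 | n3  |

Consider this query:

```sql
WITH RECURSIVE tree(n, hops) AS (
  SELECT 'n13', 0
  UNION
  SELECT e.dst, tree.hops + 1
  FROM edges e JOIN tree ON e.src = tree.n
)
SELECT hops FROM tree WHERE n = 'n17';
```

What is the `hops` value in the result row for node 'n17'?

2

Base: (n13, hops=0).
Iteration 1: edges from {n13} -> (n35, hops=1).
Iteration 2: edges from {n35} -> (n17, hops=2).
Iteration 3: no outgoing edges from {n17}; recursion stops.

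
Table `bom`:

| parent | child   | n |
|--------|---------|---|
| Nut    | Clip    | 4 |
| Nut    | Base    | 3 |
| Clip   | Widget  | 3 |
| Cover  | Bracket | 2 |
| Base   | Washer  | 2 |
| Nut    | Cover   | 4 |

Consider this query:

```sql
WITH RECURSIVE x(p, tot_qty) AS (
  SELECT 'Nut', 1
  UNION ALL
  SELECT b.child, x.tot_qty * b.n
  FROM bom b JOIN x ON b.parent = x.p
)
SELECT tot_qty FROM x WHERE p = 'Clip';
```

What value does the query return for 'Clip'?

4

Base: (Nut, tot_qty=1).
Iteration 1: components of {Nut} -> Base = 1*3 = 3, Clip = 1*4 = 4, Cover = 1*4 = 4.
Iteration 2: components of {Base,Clip,Cover} -> Bracket = 4*2 = 8, Washer = 3*2 = 6, Widget = 4*3 = 12.
Iteration 3: no further components; recursion stops.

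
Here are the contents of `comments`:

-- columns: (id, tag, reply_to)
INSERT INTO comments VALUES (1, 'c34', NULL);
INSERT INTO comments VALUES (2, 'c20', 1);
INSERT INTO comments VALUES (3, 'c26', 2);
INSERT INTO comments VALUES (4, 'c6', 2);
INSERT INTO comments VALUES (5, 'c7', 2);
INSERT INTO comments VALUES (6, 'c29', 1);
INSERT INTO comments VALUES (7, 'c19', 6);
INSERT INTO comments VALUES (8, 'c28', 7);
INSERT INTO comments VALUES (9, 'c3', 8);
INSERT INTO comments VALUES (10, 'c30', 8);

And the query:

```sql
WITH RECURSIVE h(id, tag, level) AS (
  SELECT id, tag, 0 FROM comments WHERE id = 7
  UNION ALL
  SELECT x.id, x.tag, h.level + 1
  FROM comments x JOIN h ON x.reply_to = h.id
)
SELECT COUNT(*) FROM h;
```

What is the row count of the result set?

4

Base: id=7 (c19) at level 0.
Iteration 1: rows with reply_to in {7} -> c28 (id 8, level 1).
Iteration 2: rows with reply_to in {8} -> c3 (id 9, level 2), c30 (id 10, level 2).
Iteration 3: no rows with reply_to in {9,10}; recursion stops.
Total rows emitted: 4.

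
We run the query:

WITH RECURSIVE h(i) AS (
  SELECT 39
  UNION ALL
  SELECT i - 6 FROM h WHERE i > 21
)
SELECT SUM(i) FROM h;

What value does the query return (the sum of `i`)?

Base: i=39.
Iteration 1: 39 > 21 holds -> i = 39 - 6 = 33.
Iteration 2: 33 > 21 holds -> i = 33 - 6 = 27.
Iteration 3: 27 > 21 holds -> i = 27 - 6 = 21.
Iteration 4: 21 > 21 fails; recursion stops.
SUM(i) = 39 + 33 + 27 + 21 = 120.

120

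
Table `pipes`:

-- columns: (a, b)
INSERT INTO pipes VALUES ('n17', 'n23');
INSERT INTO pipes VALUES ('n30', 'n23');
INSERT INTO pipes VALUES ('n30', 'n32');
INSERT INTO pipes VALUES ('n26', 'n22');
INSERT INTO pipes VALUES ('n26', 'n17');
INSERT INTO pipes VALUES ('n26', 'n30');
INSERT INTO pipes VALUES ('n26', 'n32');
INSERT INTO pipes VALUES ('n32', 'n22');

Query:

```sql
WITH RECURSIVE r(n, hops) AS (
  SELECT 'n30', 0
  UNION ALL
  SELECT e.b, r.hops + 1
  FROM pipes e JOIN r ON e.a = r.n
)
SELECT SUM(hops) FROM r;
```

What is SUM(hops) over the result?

4

Base: (n30, hops=0).
Iteration 1: edges from {n30} -> (n23, hops=1), (n32, hops=1).
Iteration 2: edges from {n23,n32} -> (n22, hops=2).
Iteration 3: no outgoing edges from {n22}; recursion stops.
SUM(hops) = 0 + 1 + 1 + 2 = 4.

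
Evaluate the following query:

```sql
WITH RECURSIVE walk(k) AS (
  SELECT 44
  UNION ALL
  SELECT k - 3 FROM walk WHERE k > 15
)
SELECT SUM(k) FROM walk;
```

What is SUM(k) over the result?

319

Base: k=44.
Iteration 1: 44 > 15 holds -> k = 44 - 3 = 41.
Iteration 2: 41 > 15 holds -> k = 41 - 3 = 38.
Iteration 3: 38 > 15 holds -> k = 38 - 3 = 35.
Iteration 4: 35 > 15 holds -> k = 35 - 3 = 32.
Iteration 5: 32 > 15 holds -> k = 32 - 3 = 29.
Iteration 6: 29 > 15 holds -> k = 29 - 3 = 26.
Iteration 7: 26 > 15 holds -> k = 26 - 3 = 23.
Iteration 8: 23 > 15 holds -> k = 23 - 3 = 20.
Iteration 9: 20 > 15 holds -> k = 20 - 3 = 17.
Iteration 10: 17 > 15 holds -> k = 17 - 3 = 14.
Iteration 11: 14 > 15 fails; recursion stops.
SUM(k) = 44 + 41 + 38 + 35 + 32 + 29 + 26 + 23 + 20 + 17 + 14 = 319.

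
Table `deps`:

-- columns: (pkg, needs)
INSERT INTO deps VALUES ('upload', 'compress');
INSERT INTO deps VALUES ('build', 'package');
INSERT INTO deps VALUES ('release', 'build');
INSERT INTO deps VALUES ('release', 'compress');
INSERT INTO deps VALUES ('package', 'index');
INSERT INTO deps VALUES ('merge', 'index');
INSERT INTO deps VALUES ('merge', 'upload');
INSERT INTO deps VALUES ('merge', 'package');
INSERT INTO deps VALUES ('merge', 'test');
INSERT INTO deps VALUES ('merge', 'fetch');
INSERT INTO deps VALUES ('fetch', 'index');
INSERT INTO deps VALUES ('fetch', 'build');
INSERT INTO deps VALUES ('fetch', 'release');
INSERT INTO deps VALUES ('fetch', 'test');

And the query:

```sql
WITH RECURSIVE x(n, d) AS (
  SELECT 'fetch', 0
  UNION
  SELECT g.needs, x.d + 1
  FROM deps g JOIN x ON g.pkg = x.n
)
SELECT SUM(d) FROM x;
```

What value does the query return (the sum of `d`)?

20

Base: (fetch, d=0).
Iteration 1: edges from {fetch} -> (build, d=1), (index, d=1), (release, d=1), (test, d=1).
Iteration 2: edges from {build,index,release,test} -> (build, d=2), (compress, d=2), (package, d=2).
Iteration 3: edges from {build,compress,package} -> (index, d=3), (package, d=3).
Iteration 4: edges from {index,package} -> (index, d=4).
Iteration 5: no outgoing edges from {index}; recursion stops.
SUM(d) = 0 + 1 + 1 + 1 + 1 + 2 + 2 + 2 + 3 + 3 + 4 = 20.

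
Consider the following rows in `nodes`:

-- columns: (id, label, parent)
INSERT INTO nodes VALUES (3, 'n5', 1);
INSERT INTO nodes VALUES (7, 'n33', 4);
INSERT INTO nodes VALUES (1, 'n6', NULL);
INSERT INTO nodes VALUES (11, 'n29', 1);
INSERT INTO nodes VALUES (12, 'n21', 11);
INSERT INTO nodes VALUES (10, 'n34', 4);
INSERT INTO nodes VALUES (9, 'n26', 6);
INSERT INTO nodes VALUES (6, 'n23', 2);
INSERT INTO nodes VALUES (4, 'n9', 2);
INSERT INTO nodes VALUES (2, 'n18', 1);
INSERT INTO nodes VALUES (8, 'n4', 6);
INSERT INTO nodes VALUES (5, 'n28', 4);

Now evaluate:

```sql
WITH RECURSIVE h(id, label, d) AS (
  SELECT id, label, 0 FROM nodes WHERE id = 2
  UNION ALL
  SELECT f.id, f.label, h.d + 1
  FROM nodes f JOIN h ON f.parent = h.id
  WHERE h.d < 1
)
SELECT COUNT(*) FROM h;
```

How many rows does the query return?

Base: id=2 (n18) at d 0.
Iteration 1: rows with parent in {2} -> n9 (id 4, d 1), n23 (id 6, d 1).
Iteration 2: d < 1 fails for all current rows; recursion stops.
Total rows emitted: 3.

3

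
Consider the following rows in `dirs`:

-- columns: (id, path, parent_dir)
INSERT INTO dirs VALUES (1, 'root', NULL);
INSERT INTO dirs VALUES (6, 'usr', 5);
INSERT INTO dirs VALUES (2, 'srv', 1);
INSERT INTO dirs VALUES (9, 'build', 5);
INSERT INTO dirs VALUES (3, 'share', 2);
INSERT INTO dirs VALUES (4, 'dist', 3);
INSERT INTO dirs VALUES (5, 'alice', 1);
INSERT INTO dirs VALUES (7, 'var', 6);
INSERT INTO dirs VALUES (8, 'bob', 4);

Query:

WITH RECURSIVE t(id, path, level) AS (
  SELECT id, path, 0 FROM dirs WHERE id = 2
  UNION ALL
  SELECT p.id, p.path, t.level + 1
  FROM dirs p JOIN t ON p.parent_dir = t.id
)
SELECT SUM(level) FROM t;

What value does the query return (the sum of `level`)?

Base: id=2 (srv) at level 0.
Iteration 1: rows with parent_dir in {2} -> share (id 3, level 1).
Iteration 2: rows with parent_dir in {3} -> dist (id 4, level 2).
Iteration 3: rows with parent_dir in {4} -> bob (id 8, level 3).
Iteration 4: no rows with parent_dir in {8}; recursion stops.
SUM(level) = 0 + 1 + 2 + 3 = 6.

6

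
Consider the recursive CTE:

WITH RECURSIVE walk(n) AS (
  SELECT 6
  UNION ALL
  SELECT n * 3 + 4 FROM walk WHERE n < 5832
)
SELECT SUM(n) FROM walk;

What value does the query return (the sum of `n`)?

26224

Base: n=6.
Iteration 1: 6 < 5832 holds -> n = 6 * 3 + 4 = 22.
Iteration 2: 22 < 5832 holds -> n = 22 * 3 + 4 = 70.
Iteration 3: 70 < 5832 holds -> n = 70 * 3 + 4 = 214.
Iteration 4: 214 < 5832 holds -> n = 214 * 3 + 4 = 646.
Iteration 5: 646 < 5832 holds -> n = 646 * 3 + 4 = 1942.
Iteration 6: 1942 < 5832 holds -> n = 1942 * 3 + 4 = 5830.
Iteration 7: 5830 < 5832 holds -> n = 5830 * 3 + 4 = 17494.
Iteration 8: 17494 < 5832 fails; recursion stops.
SUM(n) = 6 + 22 + 70 + 214 + 646 + 1942 + 5830 + 17494 = 26224.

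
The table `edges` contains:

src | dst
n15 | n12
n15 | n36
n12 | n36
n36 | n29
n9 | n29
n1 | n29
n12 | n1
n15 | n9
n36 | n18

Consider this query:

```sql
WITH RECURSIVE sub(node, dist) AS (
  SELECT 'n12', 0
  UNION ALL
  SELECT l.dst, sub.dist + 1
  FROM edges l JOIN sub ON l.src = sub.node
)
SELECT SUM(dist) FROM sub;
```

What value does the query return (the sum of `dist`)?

Base: (n12, dist=0).
Iteration 1: edges from {n12} -> (n1, dist=1), (n36, dist=1).
Iteration 2: edges from {n1,n36} -> (n18, dist=2), (n29, dist=2) x2. [UNION ALL keeps all 3 new rows, including repeats]
Iteration 3: no outgoing edges from {n18,n29}; recursion stops.
SUM(dist) = 0 + 1 + 1 + 2 + 2 + 2 = 8.

8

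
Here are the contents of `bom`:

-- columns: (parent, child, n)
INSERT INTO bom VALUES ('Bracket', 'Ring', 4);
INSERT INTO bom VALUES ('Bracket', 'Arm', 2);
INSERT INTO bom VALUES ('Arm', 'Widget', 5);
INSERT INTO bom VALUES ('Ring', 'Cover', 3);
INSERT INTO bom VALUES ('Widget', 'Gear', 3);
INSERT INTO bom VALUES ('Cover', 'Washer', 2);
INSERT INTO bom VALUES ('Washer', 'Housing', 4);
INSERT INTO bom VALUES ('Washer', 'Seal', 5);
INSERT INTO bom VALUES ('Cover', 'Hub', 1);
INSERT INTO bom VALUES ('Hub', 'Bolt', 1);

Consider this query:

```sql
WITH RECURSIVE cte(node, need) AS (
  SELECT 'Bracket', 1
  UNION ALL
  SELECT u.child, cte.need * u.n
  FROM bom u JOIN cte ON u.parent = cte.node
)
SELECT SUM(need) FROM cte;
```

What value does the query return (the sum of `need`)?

Base: (Bracket, need=1).
Iteration 1: components of {Bracket} -> Arm = 1*2 = 2, Ring = 1*4 = 4.
Iteration 2: components of {Arm,Ring} -> Cover = 4*3 = 12, Widget = 2*5 = 10.
Iteration 3: components of {Cover,Widget} -> Gear = 10*3 = 30, Hub = 12*1 = 12, Washer = 12*2 = 24.
Iteration 4: components of {Gear,Hub,Washer} -> Bolt = 12*1 = 12, Housing = 24*4 = 96, Seal = 24*5 = 120.
Iteration 5: no further components; recursion stops.
SUM(need) = 1 + 4 + 2 + 12 + 10 + 24 + 12 + 30 + 96 + 120 + 12 = 323.

323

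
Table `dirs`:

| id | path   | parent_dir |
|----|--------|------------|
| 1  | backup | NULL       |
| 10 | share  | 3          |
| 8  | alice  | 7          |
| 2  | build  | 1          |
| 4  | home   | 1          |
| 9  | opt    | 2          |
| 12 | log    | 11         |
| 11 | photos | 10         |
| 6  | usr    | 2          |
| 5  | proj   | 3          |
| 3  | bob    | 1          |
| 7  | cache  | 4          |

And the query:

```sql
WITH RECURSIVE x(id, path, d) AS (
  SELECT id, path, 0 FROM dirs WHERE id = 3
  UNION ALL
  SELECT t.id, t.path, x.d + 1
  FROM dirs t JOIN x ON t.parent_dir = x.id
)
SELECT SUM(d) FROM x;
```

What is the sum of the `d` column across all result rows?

Base: id=3 (bob) at d 0.
Iteration 1: rows with parent_dir in {3} -> proj (id 5, d 1), share (id 10, d 1).
Iteration 2: rows with parent_dir in {5,10} -> photos (id 11, d 2).
Iteration 3: rows with parent_dir in {11} -> log (id 12, d 3).
Iteration 4: no rows with parent_dir in {12}; recursion stops.
SUM(d) = 0 + 1 + 1 + 2 + 3 = 7.

7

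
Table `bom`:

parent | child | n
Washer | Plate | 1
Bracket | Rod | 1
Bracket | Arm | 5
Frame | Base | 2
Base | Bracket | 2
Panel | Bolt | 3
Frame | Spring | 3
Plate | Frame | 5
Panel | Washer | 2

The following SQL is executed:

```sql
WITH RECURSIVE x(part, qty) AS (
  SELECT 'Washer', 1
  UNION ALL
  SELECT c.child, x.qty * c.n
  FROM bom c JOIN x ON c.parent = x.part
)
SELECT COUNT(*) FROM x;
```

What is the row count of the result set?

Base: (Washer, qty=1).
Iteration 1: components of {Washer} -> Plate = 1*1 = 1.
Iteration 2: components of {Plate} -> Frame = 1*5 = 5.
Iteration 3: components of {Frame} -> Base = 5*2 = 10, Spring = 5*3 = 15.
Iteration 4: components of {Base,Spring} -> Bracket = 10*2 = 20.
Iteration 5: components of {Bracket} -> Arm = 20*5 = 100, Rod = 20*1 = 20.
Iteration 6: no further components; recursion stops.
Total rows emitted: 8.

8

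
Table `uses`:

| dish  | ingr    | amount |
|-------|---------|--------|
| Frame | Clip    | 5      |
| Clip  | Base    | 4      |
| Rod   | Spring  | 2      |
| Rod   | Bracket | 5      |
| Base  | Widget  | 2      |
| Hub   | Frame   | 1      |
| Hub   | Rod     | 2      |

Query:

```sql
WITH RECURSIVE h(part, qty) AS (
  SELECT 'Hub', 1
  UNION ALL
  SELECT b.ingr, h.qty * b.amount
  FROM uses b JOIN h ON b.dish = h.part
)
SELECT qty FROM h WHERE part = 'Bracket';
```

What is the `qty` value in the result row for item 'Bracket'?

Base: (Hub, qty=1).
Iteration 1: components of {Hub} -> Frame = 1*1 = 1, Rod = 1*2 = 2.
Iteration 2: components of {Frame,Rod} -> Bracket = 2*5 = 10, Clip = 1*5 = 5, Spring = 2*2 = 4.
Iteration 3: components of {Bracket,Clip,Spring} -> Base = 5*4 = 20.
Iteration 4: components of {Base} -> Widget = 20*2 = 40.
Iteration 5: no further components; recursion stops.

10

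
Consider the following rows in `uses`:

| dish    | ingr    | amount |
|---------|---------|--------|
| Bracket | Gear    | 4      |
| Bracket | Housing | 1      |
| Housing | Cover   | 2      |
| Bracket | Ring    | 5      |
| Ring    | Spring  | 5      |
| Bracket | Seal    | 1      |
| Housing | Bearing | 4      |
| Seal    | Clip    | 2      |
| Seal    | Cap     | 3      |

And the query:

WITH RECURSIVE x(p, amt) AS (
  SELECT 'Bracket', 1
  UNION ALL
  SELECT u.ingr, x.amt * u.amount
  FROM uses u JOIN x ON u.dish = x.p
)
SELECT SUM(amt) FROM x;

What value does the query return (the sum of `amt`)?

Base: (Bracket, amt=1).
Iteration 1: components of {Bracket} -> Gear = 1*4 = 4, Housing = 1*1 = 1, Ring = 1*5 = 5, Seal = 1*1 = 1.
Iteration 2: components of {Gear,Housing,Ring,Seal} -> Bearing = 1*4 = 4, Cap = 1*3 = 3, Clip = 1*2 = 2, Cover = 1*2 = 2, Spring = 5*5 = 25.
Iteration 3: no further components; recursion stops.
SUM(amt) = 1 + 4 + 1 + 5 + 1 + 2 + 4 + 25 + 2 + 3 = 48.

48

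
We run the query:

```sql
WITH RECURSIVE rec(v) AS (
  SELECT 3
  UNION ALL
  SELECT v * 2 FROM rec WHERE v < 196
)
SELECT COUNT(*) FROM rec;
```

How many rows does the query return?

8

Base: v=3.
Iteration 1: 3 < 196 holds -> v = 3 * 2 = 6.
Iteration 2: 6 < 196 holds -> v = 6 * 2 = 12.
Iteration 3: 12 < 196 holds -> v = 12 * 2 = 24.
Iteration 4: 24 < 196 holds -> v = 24 * 2 = 48.
Iteration 5: 48 < 196 holds -> v = 48 * 2 = 96.
Iteration 6: 96 < 196 holds -> v = 96 * 2 = 192.
Iteration 7: 192 < 196 holds -> v = 192 * 2 = 384.
Iteration 8: 384 < 196 fails; recursion stops.
Total rows emitted: 8.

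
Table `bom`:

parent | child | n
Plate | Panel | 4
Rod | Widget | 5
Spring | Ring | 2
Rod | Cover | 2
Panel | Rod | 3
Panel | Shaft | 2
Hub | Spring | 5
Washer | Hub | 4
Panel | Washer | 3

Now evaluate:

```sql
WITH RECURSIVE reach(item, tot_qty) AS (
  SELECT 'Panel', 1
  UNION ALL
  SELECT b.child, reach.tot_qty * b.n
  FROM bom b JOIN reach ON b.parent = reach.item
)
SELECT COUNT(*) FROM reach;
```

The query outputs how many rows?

9

Base: (Panel, tot_qty=1).
Iteration 1: components of {Panel} -> Rod = 1*3 = 3, Shaft = 1*2 = 2, Washer = 1*3 = 3.
Iteration 2: components of {Rod,Shaft,Washer} -> Cover = 3*2 = 6, Hub = 3*4 = 12, Widget = 3*5 = 15.
Iteration 3: components of {Cover,Hub,Widget} -> Spring = 12*5 = 60.
Iteration 4: components of {Spring} -> Ring = 60*2 = 120.
Iteration 5: no further components; recursion stops.
Total rows emitted: 9.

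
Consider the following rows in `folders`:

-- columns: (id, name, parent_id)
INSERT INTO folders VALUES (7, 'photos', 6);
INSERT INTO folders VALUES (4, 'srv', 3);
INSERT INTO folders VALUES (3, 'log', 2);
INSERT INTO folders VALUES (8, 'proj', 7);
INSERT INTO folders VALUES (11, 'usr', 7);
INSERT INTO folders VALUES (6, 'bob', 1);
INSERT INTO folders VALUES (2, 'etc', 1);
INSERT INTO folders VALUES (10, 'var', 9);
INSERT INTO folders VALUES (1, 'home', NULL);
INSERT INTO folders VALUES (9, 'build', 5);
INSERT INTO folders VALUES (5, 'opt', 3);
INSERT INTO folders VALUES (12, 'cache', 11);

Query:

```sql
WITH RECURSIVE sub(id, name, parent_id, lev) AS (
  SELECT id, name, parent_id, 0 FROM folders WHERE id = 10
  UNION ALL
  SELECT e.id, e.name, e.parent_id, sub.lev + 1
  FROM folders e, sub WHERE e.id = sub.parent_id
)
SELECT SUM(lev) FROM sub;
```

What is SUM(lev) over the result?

15

Base: id=10 (var), parent_id=9, lev 0.
Iteration 1: join on id=9 -> build (id 9, parent_id=5, lev 1).
Iteration 2: join on id=5 -> opt (id 5, parent_id=3, lev 2).
Iteration 3: join on id=3 -> log (id 3, parent_id=2, lev 3).
Iteration 4: join on id=2 -> etc (id 2, parent_id=1, lev 4).
Iteration 5: join on id=1 -> home (id 1, parent_id=NULL, lev 5).
Iteration 6: parent_id is NULL; no match; recursion stops.
SUM(lev) = 0 + 1 + 2 + 3 + 4 + 5 = 15.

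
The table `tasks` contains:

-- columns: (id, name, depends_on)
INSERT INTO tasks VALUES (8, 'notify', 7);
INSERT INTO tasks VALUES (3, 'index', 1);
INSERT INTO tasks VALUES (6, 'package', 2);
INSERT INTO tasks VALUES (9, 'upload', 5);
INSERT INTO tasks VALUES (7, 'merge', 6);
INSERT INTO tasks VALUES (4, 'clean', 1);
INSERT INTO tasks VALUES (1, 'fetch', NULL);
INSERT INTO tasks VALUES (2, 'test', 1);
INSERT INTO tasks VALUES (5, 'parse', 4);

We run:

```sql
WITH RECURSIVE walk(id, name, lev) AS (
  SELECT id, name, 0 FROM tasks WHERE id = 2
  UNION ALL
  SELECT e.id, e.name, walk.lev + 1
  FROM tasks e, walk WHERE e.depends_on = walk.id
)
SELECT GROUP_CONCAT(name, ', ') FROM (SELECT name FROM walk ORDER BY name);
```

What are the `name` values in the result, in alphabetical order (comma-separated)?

merge, notify, package, test

Base: id=2 (test) at lev 0.
Iteration 1: rows with depends_on in {2} -> package (id 6, lev 1).
Iteration 2: rows with depends_on in {6} -> merge (id 7, lev 2).
Iteration 3: rows with depends_on in {7} -> notify (id 8, lev 3).
Iteration 4: no rows with depends_on in {8}; recursion stops.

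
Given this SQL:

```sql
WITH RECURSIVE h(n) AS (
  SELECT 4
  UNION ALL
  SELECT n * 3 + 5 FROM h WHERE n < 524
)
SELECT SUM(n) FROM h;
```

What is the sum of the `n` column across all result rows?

Base: n=4.
Iteration 1: 4 < 524 holds -> n = 4 * 3 + 5 = 17.
Iteration 2: 17 < 524 holds -> n = 17 * 3 + 5 = 56.
Iteration 3: 56 < 524 holds -> n = 56 * 3 + 5 = 173.
Iteration 4: 173 < 524 holds -> n = 173 * 3 + 5 = 524.
Iteration 5: 524 < 524 fails; recursion stops.
SUM(n) = 4 + 17 + 56 + 173 + 524 = 774.

774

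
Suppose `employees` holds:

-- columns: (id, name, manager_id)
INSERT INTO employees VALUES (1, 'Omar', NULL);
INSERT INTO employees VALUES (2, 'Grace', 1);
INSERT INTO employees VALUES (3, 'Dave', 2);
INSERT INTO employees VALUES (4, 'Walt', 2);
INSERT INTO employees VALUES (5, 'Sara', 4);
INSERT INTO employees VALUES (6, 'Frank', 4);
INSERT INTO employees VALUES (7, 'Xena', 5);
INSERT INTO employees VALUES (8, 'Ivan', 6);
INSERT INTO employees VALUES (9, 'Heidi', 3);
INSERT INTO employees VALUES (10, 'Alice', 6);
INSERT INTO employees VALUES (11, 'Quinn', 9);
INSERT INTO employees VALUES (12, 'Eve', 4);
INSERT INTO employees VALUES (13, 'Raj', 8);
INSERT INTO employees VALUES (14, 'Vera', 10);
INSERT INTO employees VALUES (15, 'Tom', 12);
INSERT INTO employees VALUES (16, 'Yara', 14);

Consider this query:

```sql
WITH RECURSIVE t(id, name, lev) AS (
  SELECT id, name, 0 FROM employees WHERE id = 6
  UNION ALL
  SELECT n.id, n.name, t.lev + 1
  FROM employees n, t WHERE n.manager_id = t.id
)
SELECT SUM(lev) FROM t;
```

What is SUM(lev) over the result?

Base: id=6 (Frank) at lev 0.
Iteration 1: rows with manager_id in {6} -> Ivan (id 8, lev 1), Alice (id 10, lev 1).
Iteration 2: rows with manager_id in {8,10} -> Raj (id 13, lev 2), Vera (id 14, lev 2).
Iteration 3: rows with manager_id in {13,14} -> Yara (id 16, lev 3).
Iteration 4: no rows with manager_id in {16}; recursion stops.
SUM(lev) = 0 + 1 + 1 + 2 + 2 + 3 = 9.

9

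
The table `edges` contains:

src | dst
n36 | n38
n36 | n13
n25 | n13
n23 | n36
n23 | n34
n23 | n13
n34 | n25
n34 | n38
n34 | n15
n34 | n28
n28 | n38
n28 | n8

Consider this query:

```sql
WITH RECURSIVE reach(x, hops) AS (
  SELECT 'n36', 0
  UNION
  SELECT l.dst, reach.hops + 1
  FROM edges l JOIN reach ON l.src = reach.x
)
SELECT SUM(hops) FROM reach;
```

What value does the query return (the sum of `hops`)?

Base: (n36, hops=0).
Iteration 1: edges from {n36} -> (n13, hops=1), (n38, hops=1).
Iteration 2: no outgoing edges from {n13,n38}; recursion stops.
SUM(hops) = 0 + 1 + 1 = 2.

2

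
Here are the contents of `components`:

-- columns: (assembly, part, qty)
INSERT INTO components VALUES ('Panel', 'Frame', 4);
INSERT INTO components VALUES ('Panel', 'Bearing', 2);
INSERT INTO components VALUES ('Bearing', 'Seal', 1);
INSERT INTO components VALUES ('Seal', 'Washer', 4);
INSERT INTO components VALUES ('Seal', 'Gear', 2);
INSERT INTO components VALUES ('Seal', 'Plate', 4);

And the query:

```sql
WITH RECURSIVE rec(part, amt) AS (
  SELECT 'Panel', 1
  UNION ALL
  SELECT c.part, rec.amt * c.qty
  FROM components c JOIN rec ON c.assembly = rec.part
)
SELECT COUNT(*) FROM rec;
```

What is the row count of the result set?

7

Base: (Panel, amt=1).
Iteration 1: components of {Panel} -> Bearing = 1*2 = 2, Frame = 1*4 = 4.
Iteration 2: components of {Bearing,Frame} -> Seal = 2*1 = 2.
Iteration 3: components of {Seal} -> Gear = 2*2 = 4, Plate = 2*4 = 8, Washer = 2*4 = 8.
Iteration 4: no further components; recursion stops.
Total rows emitted: 7.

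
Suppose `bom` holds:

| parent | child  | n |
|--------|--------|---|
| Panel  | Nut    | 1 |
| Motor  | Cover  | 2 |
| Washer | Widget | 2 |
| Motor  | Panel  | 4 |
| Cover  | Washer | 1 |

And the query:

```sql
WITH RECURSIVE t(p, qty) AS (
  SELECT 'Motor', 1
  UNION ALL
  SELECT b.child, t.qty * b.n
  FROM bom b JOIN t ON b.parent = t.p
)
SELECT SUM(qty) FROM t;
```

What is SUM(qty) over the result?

17

Base: (Motor, qty=1).
Iteration 1: components of {Motor} -> Cover = 1*2 = 2, Panel = 1*4 = 4.
Iteration 2: components of {Cover,Panel} -> Nut = 4*1 = 4, Washer = 2*1 = 2.
Iteration 3: components of {Nut,Washer} -> Widget = 2*2 = 4.
Iteration 4: no further components; recursion stops.
SUM(qty) = 1 + 2 + 4 + 2 + 4 + 4 = 17.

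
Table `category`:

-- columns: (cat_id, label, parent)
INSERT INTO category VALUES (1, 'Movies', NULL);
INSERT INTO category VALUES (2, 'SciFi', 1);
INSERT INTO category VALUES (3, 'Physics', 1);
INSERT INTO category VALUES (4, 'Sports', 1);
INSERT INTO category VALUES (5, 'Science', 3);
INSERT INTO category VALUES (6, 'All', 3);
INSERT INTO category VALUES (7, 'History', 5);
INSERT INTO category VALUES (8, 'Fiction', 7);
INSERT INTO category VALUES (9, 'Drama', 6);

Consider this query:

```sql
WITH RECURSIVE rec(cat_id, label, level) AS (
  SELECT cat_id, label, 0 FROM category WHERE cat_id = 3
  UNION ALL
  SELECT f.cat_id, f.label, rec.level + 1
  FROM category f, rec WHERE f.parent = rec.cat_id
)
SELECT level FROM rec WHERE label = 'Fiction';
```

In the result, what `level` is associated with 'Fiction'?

3

Base: cat_id=3 (Physics) at level 0.
Iteration 1: rows with parent in {3} -> Science (id 5, level 1), All (id 6, level 1).
Iteration 2: rows with parent in {5,6} -> History (id 7, level 2), Drama (id 9, level 2).
Iteration 3: rows with parent in {7,9} -> Fiction (id 8, level 3).
Iteration 4: no rows with parent in {8}; recursion stops.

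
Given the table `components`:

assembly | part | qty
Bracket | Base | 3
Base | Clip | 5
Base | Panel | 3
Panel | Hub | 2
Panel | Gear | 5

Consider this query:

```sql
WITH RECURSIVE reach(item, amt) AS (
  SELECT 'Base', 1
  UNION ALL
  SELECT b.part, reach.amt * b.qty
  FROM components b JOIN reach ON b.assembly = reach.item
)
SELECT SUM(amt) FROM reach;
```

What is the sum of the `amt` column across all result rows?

Base: (Base, amt=1).
Iteration 1: components of {Base} -> Clip = 1*5 = 5, Panel = 1*3 = 3.
Iteration 2: components of {Clip,Panel} -> Gear = 3*5 = 15, Hub = 3*2 = 6.
Iteration 3: no further components; recursion stops.
SUM(amt) = 1 + 5 + 3 + 6 + 15 = 30.

30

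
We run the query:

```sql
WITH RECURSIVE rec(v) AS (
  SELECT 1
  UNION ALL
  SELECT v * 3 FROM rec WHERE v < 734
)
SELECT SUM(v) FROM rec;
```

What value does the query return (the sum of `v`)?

Base: v=1.
Iteration 1: 1 < 734 holds -> v = 1 * 3 = 3.
Iteration 2: 3 < 734 holds -> v = 3 * 3 = 9.
Iteration 3: 9 < 734 holds -> v = 9 * 3 = 27.
Iteration 4: 27 < 734 holds -> v = 27 * 3 = 81.
Iteration 5: 81 < 734 holds -> v = 81 * 3 = 243.
Iteration 6: 243 < 734 holds -> v = 243 * 3 = 729.
Iteration 7: 729 < 734 holds -> v = 729 * 3 = 2187.
Iteration 8: 2187 < 734 fails; recursion stops.
SUM(v) = 1 + 3 + 9 + 27 + 81 + 243 + 729 + 2187 = 3280.

3280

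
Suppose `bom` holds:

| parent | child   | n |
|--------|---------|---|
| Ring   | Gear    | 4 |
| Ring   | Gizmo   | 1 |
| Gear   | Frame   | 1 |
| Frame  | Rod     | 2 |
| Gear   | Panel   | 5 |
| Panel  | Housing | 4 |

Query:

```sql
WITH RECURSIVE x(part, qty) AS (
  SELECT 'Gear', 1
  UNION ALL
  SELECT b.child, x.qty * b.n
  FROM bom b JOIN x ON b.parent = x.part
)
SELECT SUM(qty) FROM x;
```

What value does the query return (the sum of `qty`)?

29

Base: (Gear, qty=1).
Iteration 1: components of {Gear} -> Frame = 1*1 = 1, Panel = 1*5 = 5.
Iteration 2: components of {Frame,Panel} -> Housing = 5*4 = 20, Rod = 1*2 = 2.
Iteration 3: no further components; recursion stops.
SUM(qty) = 1 + 1 + 5 + 2 + 20 = 29.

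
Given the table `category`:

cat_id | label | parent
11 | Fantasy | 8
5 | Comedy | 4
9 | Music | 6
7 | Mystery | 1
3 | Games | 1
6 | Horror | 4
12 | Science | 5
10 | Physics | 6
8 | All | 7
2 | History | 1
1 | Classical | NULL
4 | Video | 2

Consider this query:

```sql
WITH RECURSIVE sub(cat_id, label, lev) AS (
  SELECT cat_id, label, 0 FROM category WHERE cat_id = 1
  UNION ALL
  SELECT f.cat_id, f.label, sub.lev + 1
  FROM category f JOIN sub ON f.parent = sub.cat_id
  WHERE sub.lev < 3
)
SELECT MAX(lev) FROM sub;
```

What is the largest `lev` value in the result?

3

Base: cat_id=1 (Classical) at lev 0.
Iteration 1: rows with parent in {1} -> History (id 2, lev 1), Games (id 3, lev 1), Mystery (id 7, lev 1).
Iteration 2: rows with parent in {2,3,7} -> Video (id 4, lev 2), All (id 8, lev 2).
Iteration 3: rows with parent in {4,8} -> Comedy (id 5, lev 3), Horror (id 6, lev 3), Fantasy (id 11, lev 3).
Iteration 4: lev < 3 fails for all current rows; recursion stops.
lev values: 0, 1, 1, 1, 2, 2, 3, 3, 3; the maximum is 3.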